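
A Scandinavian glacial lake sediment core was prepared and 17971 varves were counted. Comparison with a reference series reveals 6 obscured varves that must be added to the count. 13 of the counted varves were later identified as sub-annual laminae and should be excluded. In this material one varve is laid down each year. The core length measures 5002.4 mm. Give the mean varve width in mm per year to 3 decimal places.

True varve count = 17971 − 13 + 6 = 17964.
Mean rate = 5002.4 mm / 17964 years ≈ 0.278 mm per year.

0.278 mm per year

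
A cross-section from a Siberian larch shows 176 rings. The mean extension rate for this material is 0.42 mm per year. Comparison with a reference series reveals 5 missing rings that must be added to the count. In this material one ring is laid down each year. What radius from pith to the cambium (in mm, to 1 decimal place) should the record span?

76.0 mm

After corrections the count is 176 + 5 = 181 rings.
Predicted length = 0.42 mm/year × 181 years = 76.0 mm.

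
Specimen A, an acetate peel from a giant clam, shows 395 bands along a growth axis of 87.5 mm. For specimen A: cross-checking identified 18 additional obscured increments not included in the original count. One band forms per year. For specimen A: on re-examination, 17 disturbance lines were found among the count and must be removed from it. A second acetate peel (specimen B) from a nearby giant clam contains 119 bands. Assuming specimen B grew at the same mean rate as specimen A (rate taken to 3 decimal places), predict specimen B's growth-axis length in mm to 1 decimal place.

26.3 mm

Specimen A: correcting the raw count gives 395 − 17 + 18 = 396 true bands.
A: Extension rate ≈ 87.5 / 396 = 0.221 mm/yr.
Length of B = 0.221 × 119 = 26.3 mm.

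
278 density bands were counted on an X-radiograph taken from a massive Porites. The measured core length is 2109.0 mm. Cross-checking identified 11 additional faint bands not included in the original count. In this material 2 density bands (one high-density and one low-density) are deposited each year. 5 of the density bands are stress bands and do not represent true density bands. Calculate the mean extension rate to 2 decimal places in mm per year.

14.85 mm per year

Correcting the raw count gives 278 − 5 + 11 = 284 true density bands.
Dividing by 2 density bands per year: 284 / 2 = 142 years.
Mean rate = 2109.0 mm / 142 years ≈ 14.85 mm per year.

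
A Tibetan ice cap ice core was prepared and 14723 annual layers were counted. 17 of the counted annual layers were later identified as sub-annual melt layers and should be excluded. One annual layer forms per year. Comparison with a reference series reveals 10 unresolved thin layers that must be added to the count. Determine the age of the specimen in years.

14716 years

True annual layer count = 14723 − 17 + 10 = 14716.
At one annual layer per year, that is 14716 years.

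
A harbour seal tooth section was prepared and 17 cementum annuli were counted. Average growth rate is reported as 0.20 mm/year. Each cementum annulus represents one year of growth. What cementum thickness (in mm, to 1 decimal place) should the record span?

17 years of growth are recorded.
Predicted length = 0.20 mm/year × 17 years = 3.4 mm.

3.4 mm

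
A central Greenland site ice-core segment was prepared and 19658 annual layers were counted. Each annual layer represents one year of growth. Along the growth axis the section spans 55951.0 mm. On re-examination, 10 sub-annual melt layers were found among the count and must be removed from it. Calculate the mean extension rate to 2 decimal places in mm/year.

After corrections the count is 19658 − 10 = 19648 annual layers.
Extension rate ≈ 55951.0 / 19648 = 2.85 mm/year.

2.85 mm/year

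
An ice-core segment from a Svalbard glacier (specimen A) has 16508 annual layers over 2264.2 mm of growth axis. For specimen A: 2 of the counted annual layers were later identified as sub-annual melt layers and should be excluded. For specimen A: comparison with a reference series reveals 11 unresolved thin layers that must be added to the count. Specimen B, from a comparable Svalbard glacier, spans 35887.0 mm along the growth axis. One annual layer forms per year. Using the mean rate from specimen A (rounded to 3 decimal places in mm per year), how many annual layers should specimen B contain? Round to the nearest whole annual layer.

261949 annual layers

Specimen A: after corrections the count is 16508 − 2 + 11 = 16517 annual layers.
A: Extension rate ≈ 2264.2 / 16517 = 0.137 mm per year.
B spans 35887.0 / 0.137 = 261948.91 years ≈ 261949 annual layers.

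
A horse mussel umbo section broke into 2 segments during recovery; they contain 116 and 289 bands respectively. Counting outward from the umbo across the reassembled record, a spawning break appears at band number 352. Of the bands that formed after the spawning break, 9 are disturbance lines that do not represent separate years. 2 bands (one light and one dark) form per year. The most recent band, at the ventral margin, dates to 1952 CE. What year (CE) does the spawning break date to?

1930 CE

Total bands = 116 + 289 = 405.
405 − 352 = 53 bands lie beyond the spawning break toward the ventral margin.
53 − 9 false = 44 true bands after the spawning break.
Dividing by 2 bands per year: 44 / 2 = 22 years.
1952 − 22 = 1930 CE.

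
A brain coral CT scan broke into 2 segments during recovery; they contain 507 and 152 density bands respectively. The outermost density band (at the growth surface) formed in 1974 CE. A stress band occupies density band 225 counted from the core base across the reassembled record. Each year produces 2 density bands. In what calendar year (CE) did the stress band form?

1757 CE

Total density bands = 507 + 152 = 659.
The stress band sits at density band 225 from the core base, so 659 − 225 = 434 density bands formed after it.
With 2 density bands per year, 434 / 2 = 217 years.
1974 − 217 = 1757 CE.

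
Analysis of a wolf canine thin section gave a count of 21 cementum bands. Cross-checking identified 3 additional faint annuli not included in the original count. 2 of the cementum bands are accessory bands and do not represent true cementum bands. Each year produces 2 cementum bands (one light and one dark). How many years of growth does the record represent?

11 years

True cementum band count = 21 − 2 + 3 = 22.
22 cementum bands at 2 per year is 22 / 2 = 11 years.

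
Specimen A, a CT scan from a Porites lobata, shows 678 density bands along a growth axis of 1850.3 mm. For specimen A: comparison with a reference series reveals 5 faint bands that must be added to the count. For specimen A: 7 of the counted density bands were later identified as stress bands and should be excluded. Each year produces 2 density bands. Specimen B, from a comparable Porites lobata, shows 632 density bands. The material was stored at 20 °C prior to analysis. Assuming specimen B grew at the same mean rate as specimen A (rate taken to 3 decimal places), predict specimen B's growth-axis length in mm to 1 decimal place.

Specimen A: after corrections the count is 678 − 7 + 5 = 676 density bands.
Specimen A: with 2 density bands per year, 676 / 2 = 338 years.
A: Mean rate = 1850.3 mm / 338 years ≈ 5.474 mm/yr.
Specimen B: dividing by 2 density bands per year: 632 / 2 = 316 years. Length of B = 5.474 × 316 = 1729.8 mm.

1729.8 mm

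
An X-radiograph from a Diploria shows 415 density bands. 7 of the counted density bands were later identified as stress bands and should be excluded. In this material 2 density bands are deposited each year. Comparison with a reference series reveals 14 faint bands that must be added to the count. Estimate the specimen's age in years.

True density band count = 415 − 7 + 14 = 422.
Dividing by 2 density bands per year: 422 / 2 = 211 years.

211 yr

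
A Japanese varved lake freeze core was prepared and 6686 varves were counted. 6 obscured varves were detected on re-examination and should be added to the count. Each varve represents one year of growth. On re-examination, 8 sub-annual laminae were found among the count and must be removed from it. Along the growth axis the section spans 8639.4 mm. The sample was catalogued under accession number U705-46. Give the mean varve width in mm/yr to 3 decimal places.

True varve count = 6686 − 8 + 6 = 6684.
Mean rate = 8639.4 mm / 6684 years ≈ 1.293 mm/yr.

1.293 mm/yr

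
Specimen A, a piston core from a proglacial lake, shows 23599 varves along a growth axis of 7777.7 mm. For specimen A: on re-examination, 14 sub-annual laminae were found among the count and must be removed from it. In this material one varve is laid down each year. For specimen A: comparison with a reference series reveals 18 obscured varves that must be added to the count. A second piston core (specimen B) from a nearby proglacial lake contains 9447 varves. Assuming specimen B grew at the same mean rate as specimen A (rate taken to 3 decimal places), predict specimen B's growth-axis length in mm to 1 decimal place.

Specimen A: after corrections the count is 23599 − 14 + 18 = 23603 varves.
A: Mean rate = 7777.7 mm / 23603 years ≈ 0.330 mm/year.
Length of B = 0.330 × 9447 = 3117.5 mm.

3117.5 mm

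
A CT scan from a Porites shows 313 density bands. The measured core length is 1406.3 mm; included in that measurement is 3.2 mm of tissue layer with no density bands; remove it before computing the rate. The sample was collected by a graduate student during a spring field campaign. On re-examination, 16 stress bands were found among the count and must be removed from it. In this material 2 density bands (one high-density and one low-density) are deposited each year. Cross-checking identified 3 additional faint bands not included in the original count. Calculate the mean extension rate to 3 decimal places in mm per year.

9.354 mm per year

Adjusted count: 313 − 16 + 3 = 300 density bands.
300 density bands at 2 per year is 300 / 2 = 150 years.
Removing the 3.2 mm offcut leaves 1406.3 − 3.2 = 1403.1 mm.
Mean rate = 1403.1 mm / 150 years ≈ 9.354 mm per year.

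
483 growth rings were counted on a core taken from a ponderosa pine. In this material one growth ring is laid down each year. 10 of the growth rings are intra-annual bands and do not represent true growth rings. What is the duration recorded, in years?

Adjusted count: 483 − 10 = 473 growth rings.
One growth ring per year makes the duration 473 years.

473 years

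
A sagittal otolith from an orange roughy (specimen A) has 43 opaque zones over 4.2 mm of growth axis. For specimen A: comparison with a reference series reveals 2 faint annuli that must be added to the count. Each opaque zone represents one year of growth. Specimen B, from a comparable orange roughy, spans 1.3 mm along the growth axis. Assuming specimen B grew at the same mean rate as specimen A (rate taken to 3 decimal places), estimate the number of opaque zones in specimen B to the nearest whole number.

14 opaque zones

Specimen A: true opaque zone count = 43 + 2 = 45.
A: Mean rate = 4.2 mm / 45 years ≈ 0.093 mm per year.
Specimen B: 1.3 mm / 0.093 mm per year = 13.98 years ≈ 14 opaque zones.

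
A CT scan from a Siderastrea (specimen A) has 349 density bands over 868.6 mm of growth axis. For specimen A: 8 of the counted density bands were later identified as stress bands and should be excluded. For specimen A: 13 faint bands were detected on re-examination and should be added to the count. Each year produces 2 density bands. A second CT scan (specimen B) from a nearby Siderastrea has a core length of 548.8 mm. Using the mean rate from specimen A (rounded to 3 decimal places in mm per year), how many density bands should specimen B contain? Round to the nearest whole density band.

224 density bands

Specimen A: after corrections the count is 349 − 8 + 13 = 354 density bands.
Specimen A: 354 density bands at 2 per year is 354 / 2 = 177 years.
A: Extension rate ≈ 868.6 / 177 = 4.907 mm per year.
For B, 548.8 / 4.907 = 111.84 years; at 2 density bands per year that is 111.84 × 2 ≈ 224 density bands.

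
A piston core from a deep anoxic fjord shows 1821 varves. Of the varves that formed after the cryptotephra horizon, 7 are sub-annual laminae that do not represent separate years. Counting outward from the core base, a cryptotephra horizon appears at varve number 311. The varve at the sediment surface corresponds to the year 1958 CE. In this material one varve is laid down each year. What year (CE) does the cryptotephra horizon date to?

455 CE

Between varve 311 and the sediment surface there are 1821 − 311 = 1510 varves.
Excluding 7 false varves: 1510 − 7 = 1503.
The varve at the sediment surface is 1958 CE, so the cryptotephra horizon dates to 1958 − 1503 = 455 CE.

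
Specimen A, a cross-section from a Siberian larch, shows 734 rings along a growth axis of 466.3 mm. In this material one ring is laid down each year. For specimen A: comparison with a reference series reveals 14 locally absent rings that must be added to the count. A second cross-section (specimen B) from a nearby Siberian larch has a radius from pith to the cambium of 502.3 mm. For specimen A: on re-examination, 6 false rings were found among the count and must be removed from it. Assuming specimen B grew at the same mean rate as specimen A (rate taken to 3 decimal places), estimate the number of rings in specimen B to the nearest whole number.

Specimen A: correcting the raw count gives 734 − 6 + 14 = 742 true rings.
A: 466.3 mm over 742 years gives 466.3 / 742 ≈ 0.628 mm/year.
B spans 502.3 / 0.628 = 799.84 years ≈ 800 rings.

800 rings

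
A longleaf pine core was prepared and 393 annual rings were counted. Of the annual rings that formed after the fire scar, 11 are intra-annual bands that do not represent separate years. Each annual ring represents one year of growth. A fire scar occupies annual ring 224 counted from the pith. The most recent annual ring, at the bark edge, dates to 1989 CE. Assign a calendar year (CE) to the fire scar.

Between annual ring 224 and the bark edge there are 393 − 224 = 169 annual rings.
169 − 11 false = 158 true annual rings after the fire scar.
1989 − 158 = 1831 CE.

1831 CE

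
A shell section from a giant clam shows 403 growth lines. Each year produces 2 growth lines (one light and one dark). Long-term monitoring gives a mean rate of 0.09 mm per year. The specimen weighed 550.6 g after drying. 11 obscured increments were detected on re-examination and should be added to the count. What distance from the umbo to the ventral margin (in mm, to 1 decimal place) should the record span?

18.6 mm

Correcting the raw count gives 403 + 11 = 414 true growth lines.
Dividing by 2 growth lines per year: 414 / 2 = 207 years.
Length ≈ 0.09 × 207 = 18.6 mm.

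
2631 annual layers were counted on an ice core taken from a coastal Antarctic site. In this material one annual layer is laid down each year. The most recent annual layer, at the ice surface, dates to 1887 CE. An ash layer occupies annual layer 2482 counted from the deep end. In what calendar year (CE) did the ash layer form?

The ash layer sits at annual layer 2482 from the deep end, so 2631 − 2482 = 149 annual layers formed after it.
The annual layer at the ice surface is 1887 CE, so the ash layer dates to 1887 − 149 = 1738 CE.

1738 CE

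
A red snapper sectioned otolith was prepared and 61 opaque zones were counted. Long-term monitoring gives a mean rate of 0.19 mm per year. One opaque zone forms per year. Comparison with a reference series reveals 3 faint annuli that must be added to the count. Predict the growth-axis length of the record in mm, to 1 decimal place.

After corrections the count is 61 + 3 = 64 opaque zones.
Predicted length = 0.19 mm/year × 64 years = 12.2 mm.

12.2 mm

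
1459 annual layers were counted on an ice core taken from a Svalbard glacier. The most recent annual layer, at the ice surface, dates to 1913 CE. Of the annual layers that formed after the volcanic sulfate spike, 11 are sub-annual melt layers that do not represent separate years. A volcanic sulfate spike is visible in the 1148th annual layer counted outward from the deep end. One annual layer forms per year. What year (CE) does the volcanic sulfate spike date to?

Between annual layer 1148 and the ice surface there are 1459 − 1148 = 311 annual layers.
Excluding 11 false annual layers: 311 − 11 = 300.
1913 − 300 = 1613 CE.

1613 CE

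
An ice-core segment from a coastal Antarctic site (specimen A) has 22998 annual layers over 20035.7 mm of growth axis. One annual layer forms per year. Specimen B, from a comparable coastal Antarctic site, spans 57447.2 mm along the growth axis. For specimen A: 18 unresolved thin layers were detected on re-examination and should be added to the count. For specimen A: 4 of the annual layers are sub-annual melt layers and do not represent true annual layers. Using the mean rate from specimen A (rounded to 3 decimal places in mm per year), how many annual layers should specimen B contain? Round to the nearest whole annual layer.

Specimen A: adjusted count: 22998 − 4 + 18 = 23012 annual layers.
A: Mean rate = 20035.7 mm / 23012 years ≈ 0.871 mm/year.
B spans 57447.2 / 0.871 = 65955.45 years ≈ 65955 annual layers.

65955 annual layers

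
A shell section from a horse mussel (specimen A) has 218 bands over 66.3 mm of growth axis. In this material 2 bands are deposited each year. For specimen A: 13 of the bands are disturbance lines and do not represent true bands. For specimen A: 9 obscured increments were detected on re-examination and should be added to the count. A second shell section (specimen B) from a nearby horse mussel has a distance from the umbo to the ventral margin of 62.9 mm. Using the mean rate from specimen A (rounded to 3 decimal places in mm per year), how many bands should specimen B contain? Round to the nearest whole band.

203 bands

Specimen A: adjusted count: 218 − 13 + 9 = 214 bands.
Specimen A: dividing by 2 bands per year: 214 / 2 = 107 years.
A: Mean rate = 66.3 mm / 107 years ≈ 0.620 mm/year.
Specimen B: 62.9 mm / 0.620 mm per year = 101.45 years; at 2 bands per year that is 101.45 × 2 ≈ 203 bands.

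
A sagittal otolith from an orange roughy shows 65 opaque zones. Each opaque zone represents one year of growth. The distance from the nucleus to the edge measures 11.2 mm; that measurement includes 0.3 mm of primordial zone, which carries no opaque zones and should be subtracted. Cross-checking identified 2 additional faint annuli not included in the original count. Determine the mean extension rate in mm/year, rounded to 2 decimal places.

Correcting the raw count gives 65 + 2 = 67 true opaque zones.
Net length = 11.2 − 0.3 = 10.9 mm.
Mean rate = 10.9 mm / 67 years ≈ 0.16 mm/year.

0.16 mm/year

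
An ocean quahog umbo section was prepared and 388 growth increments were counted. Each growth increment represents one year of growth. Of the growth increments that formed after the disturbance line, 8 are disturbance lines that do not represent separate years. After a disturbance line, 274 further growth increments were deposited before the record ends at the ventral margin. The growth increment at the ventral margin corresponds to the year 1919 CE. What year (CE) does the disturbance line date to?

1653 CE

274 growth increments post-date the disturbance line.
Removing the 8 false growth increments leaves 274 − 8 = 266 true growth increments beyond the disturbance line.
1919 − 266 = 1653 CE.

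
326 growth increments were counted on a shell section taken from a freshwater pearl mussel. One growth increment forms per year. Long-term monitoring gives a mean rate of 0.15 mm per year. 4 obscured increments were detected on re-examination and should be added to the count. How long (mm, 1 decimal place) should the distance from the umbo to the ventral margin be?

Correcting the raw count gives 326 + 4 = 330 true growth increments.
Predicted length = 0.15 mm/year × 330 years = 49.5 mm.

49.5 mm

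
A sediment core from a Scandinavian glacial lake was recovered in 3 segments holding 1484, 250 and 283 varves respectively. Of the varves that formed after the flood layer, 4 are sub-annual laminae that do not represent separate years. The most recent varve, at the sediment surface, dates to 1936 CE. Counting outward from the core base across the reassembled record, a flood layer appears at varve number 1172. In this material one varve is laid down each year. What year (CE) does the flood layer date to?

1095 CE

Total varves = 1484 + 250 + 283 = 2017.
2017 − 1172 = 845 varves lie beyond the flood layer toward the sediment surface.
845 − 4 false = 841 true varves after the flood layer.
Counting back 841 years from 1936 CE places the flood layer in 1936 − 841 = 1095 CE.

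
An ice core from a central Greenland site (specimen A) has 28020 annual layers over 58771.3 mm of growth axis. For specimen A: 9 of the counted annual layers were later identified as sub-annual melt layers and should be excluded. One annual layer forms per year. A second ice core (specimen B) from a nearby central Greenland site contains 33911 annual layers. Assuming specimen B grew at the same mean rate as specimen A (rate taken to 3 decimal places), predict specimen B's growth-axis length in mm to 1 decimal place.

71145.3 mm

Specimen A: true annual layer count = 28020 − 9 = 28011.
A: 58771.3 mm over 28011 years gives 58771.3 / 28011 ≈ 2.098 mm/year.
For B, 2.098 mm/year × 33911 years = 71145.3 mm.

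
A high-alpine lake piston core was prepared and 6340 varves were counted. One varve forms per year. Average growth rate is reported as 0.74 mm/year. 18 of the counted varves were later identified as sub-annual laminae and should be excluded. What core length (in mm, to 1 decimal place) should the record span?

4678.3 mm

Correcting the raw count gives 6340 − 18 = 6322 true varves.
Predicted length = 0.74 mm/year × 6322 years = 4678.3 mm.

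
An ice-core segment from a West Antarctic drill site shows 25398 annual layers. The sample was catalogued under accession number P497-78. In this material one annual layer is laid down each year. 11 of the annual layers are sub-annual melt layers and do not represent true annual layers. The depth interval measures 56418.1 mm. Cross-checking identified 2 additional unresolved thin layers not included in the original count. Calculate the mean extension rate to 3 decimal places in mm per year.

2.222 mm per year

Correcting the raw count gives 25398 − 11 + 2 = 25389 true annual layers.
Mean rate = 56418.1 mm / 25389 years ≈ 2.222 mm per year.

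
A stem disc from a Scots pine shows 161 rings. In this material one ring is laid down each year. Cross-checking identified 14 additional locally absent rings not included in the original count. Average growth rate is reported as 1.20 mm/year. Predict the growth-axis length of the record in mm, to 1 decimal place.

210.0 mm

Adjusted count: 161 + 14 = 175 rings.
175 years at 1.20 mm/year gives 1.20 × 175 = 210.0 mm.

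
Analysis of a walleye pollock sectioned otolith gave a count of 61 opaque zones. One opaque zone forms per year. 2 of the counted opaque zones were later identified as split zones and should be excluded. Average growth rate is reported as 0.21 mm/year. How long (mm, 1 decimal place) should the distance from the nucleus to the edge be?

12.4 mm

Correcting the raw count gives 61 − 2 = 59 true opaque zones.
59 years at 0.21 mm/year gives 0.21 × 59 = 12.4 mm.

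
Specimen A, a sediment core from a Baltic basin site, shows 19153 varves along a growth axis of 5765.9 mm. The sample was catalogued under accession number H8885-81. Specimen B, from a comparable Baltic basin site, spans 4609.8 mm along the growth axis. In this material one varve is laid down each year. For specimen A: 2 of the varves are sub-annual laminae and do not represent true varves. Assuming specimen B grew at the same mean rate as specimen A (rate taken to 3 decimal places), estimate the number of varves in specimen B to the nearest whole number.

15315 varves

Specimen A: true varve count = 19153 − 2 = 19151.
A: Extension rate ≈ 5765.9 / 19151 = 0.301 mm/year.
For B, 4609.8 / 0.301 = 15314.95 years ≈ 15315 varves.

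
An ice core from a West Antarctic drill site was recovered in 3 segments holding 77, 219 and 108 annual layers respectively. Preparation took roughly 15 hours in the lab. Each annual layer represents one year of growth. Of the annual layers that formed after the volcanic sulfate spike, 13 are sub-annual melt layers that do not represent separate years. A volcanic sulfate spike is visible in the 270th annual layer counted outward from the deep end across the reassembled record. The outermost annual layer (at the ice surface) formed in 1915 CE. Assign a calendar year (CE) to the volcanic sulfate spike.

Total annual layers = 77 + 219 + 108 = 404.
Between annual layer 270 and the ice surface there are 404 − 270 = 134 annual layers.
Excluding 13 false annual layers: 134 − 13 = 121.
1915 − 121 = 1794 CE.

1794 CE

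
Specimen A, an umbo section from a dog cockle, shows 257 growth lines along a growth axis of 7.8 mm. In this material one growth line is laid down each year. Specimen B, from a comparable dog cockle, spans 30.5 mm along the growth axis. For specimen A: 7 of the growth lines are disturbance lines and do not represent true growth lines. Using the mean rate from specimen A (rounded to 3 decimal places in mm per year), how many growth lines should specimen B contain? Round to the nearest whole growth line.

984 growth lines

Specimen A: correcting the raw count gives 257 − 7 = 250 true growth lines.
A: Mean rate = 7.8 mm / 250 years ≈ 0.031 mm per year.
B spans 30.5 / 0.031 = 983.87 years ≈ 984 growth lines.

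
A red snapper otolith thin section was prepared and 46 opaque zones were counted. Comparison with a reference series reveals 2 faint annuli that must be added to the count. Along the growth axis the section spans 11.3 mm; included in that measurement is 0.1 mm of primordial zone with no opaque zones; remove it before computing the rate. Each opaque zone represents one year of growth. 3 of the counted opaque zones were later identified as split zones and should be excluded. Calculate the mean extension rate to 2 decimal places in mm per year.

0.25 mm per year

Adjusted count: 46 − 3 + 2 = 45 opaque zones.
The growth record spans 11.3 − 0.1 = 11.2 mm.
Mean rate = 11.2 mm / 45 years ≈ 0.25 mm per year.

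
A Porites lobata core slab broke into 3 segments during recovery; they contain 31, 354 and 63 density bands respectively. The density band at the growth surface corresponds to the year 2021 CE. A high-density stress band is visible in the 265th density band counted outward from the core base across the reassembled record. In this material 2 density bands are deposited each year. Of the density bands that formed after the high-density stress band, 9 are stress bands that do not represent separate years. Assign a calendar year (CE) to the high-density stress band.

Total density bands = 31 + 354 + 63 = 448.
The high-density stress band sits at density band 265 from the core base, so 448 − 265 = 183 density bands formed after it.
Excluding 9 false density bands: 183 − 9 = 174.
Dividing by 2 density bands per year: 174 / 2 = 87 years.
Counting back 87 years from 2021 CE places the high-density stress band in 2021 − 87 = 1934 CE.

1934 CE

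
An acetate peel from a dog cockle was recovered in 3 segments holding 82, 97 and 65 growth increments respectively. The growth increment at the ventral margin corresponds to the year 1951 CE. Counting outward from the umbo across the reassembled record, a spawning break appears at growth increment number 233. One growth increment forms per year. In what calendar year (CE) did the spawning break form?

1940 CE

Total growth increments = 82 + 97 + 65 = 244.
Between growth increment 233 and the ventral margin there are 244 − 233 = 11 growth increments.
1951 − 11 = 1940 CE.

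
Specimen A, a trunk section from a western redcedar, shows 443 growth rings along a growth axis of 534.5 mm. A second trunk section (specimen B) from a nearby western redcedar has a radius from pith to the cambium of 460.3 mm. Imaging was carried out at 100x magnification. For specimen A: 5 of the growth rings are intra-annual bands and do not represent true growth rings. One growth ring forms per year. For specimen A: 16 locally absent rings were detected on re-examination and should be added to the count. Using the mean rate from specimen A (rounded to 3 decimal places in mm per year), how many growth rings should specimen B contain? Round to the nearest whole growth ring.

Specimen A: correcting the raw count gives 443 − 5 + 16 = 454 true growth rings.
A: 534.5 mm over 454 years gives 534.5 / 454 ≈ 1.177 mm per year.
For B, 460.3 / 1.177 = 391.08 years ≈ 391 growth rings.

391 growth rings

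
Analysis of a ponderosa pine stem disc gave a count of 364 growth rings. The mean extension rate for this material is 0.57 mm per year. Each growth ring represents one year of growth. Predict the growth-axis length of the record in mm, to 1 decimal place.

207.5 mm

364 years of growth are recorded.
364 years at 0.57 mm/year gives 0.57 × 364 = 207.5 mm.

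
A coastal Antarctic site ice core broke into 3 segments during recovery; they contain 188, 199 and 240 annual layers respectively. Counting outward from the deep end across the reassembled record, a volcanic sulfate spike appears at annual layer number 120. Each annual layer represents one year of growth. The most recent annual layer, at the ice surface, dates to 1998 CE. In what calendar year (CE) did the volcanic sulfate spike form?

Total annual layers = 188 + 199 + 240 = 627.
The volcanic sulfate spike sits at annual layer 120 from the deep end, so 627 − 120 = 507 annual layers formed after it.
Counting back 507 years from 1998 CE places the volcanic sulfate spike in 1998 − 507 = 1491 CE.

1491 CE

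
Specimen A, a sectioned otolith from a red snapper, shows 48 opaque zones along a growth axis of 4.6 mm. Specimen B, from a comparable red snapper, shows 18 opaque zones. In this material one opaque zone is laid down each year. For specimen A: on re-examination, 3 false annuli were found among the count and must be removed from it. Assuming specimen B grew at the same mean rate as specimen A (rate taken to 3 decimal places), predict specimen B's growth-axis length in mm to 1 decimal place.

Specimen A: true opaque zone count = 48 − 3 = 45.
A: Extension rate ≈ 4.6 / 45 = 0.102 mm/year.
For B, 0.102 mm/year × 18 years = 1.8 mm.

1.8 mm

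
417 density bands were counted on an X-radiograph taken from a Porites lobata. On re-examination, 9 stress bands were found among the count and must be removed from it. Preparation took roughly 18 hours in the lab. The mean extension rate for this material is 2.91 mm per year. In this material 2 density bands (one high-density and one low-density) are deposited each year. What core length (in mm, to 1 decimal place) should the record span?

True density band count = 417 − 9 = 408.
408 density bands at 2 per year is 408 / 2 = 204 years.
204 years at 2.91 mm/year gives 2.91 × 204 = 593.6 mm.

593.6 mm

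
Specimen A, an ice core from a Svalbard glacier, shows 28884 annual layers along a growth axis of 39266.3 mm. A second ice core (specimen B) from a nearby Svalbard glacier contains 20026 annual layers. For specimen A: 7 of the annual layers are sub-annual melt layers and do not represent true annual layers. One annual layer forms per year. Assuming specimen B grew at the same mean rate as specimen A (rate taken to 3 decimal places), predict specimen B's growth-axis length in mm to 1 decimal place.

Specimen A: true annual layer count = 28884 − 7 = 28877.
A: Extension rate ≈ 39266.3 / 28877 = 1.360 mm/yr.
For B, 1.360 mm/year × 20026 years = 27235.4 mm.

27235.4 mm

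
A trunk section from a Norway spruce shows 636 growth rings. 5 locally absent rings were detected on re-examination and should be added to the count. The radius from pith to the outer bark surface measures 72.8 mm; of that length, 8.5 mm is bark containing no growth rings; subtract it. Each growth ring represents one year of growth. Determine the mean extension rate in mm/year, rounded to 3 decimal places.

0.100 mm/year

Adjusted count: 636 + 5 = 641 growth rings.
The growth record spans 72.8 − 8.5 = 64.3 mm.
64.3 mm over 641 years gives 64.3 / 641 ≈ 0.100 mm/year.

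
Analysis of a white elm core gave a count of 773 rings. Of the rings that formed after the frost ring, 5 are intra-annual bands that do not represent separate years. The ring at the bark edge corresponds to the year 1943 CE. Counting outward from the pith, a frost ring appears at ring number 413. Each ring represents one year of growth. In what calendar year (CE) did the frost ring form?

Between ring 413 and the bark edge there are 773 − 413 = 360 rings.
360 − 5 false = 355 true rings after the frost ring.
Counting back 355 years from 1943 CE places the frost ring in 1943 − 355 = 1588 CE.

1588 CE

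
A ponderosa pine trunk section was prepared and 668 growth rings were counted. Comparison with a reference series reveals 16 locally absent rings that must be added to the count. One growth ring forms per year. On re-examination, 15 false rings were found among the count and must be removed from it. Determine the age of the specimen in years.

After corrections the count is 668 − 15 + 16 = 669 growth rings.
One growth ring per year makes the duration 669 years.

669 years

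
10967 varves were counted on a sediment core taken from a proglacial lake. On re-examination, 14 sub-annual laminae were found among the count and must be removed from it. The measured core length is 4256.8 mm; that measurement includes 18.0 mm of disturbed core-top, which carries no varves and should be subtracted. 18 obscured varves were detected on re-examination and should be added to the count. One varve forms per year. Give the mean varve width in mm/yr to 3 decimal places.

0.386 mm/yr

True varve count = 10967 − 14 + 18 = 10971.
Removing the 18.0 mm offcut leaves 4256.8 − 18.0 = 4238.8 mm.
Mean rate = 4238.8 mm / 10971 years ≈ 0.386 mm/yr.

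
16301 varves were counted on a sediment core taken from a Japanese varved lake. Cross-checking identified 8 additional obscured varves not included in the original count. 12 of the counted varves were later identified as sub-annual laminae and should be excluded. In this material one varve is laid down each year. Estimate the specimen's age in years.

Adjusted count: 16301 − 12 + 8 = 16297 varves.
With a one-to-one varve periodicity this is 16297 years.

16297 years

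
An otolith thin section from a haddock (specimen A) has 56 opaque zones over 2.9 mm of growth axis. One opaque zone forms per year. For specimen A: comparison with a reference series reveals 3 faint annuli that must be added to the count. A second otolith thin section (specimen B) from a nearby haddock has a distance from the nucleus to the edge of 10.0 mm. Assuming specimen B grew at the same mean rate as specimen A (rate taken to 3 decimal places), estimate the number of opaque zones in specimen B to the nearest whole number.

Specimen A: correcting the raw count gives 56 + 3 = 59 true opaque zones.
A: Extension rate ≈ 2.9 / 59 = 0.049 mm per year.
Specimen B: 10.0 mm / 0.049 mm per year = 204.08 years ≈ 204 opaque zones.

204 opaque zones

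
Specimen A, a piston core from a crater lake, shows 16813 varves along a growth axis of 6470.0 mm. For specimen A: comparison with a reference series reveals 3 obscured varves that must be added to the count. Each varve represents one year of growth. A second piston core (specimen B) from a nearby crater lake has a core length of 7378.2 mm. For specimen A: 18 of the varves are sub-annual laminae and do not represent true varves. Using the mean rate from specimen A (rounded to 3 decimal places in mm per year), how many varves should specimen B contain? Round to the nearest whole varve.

Specimen A: correcting the raw count gives 16813 − 18 + 3 = 16798 true varves.
A: 6470.0 mm over 16798 years gives 6470.0 / 16798 ≈ 0.385 mm per year.
For B, 7378.2 / 0.385 = 19164.16 years ≈ 19164 varves.

19164 varves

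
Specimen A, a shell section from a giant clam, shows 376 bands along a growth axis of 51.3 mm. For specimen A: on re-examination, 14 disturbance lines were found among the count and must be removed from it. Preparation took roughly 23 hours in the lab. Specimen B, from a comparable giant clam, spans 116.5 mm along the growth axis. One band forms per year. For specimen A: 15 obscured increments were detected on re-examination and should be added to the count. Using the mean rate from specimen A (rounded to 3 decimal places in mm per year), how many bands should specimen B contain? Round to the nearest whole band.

857 bands

Specimen A: adjusted count: 376 − 14 + 15 = 377 bands.
A: Mean rate = 51.3 mm / 377 years ≈ 0.136 mm/year.
For B, 116.5 / 0.136 = 856.62 years ≈ 857 bands.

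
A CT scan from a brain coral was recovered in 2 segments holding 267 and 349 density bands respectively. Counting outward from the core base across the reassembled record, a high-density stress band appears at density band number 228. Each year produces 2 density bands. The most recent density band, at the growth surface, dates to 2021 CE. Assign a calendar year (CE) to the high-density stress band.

Total density bands = 267 + 349 = 616.
The high-density stress band sits at density band 228 from the core base, so 616 − 228 = 388 density bands formed after it.
388 density bands at 2 per year is 388 / 2 = 194 years.
Counting back 194 years from 2021 CE places the high-density stress band in 2021 − 194 = 1827 CE.

1827 CE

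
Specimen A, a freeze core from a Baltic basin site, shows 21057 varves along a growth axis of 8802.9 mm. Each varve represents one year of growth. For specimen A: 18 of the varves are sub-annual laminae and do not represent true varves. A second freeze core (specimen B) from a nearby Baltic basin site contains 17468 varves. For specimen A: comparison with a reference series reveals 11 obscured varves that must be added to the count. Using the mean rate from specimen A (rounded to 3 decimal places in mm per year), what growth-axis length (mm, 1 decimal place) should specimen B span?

7301.6 mm

Specimen A: correcting the raw count gives 21057 − 18 + 11 = 21050 true varves.
A: 8802.9 mm over 21050 years gives 8802.9 / 21050 ≈ 0.418 mm/yr.
For B, 0.418 mm/year × 17468 years = 7301.6 mm.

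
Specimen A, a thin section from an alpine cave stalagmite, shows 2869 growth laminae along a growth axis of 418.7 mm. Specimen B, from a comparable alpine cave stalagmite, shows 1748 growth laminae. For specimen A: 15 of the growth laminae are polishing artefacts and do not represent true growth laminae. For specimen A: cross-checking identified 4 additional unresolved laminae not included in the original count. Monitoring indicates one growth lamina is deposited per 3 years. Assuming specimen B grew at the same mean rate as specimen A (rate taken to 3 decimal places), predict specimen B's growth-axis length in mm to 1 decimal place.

257.0 mm

Specimen A: after corrections the count is 2869 − 15 + 4 = 2858 growth laminae.
Specimen A: 2858 growth laminae at 3 years each span 2858 × 3 = 8574 years.
A: Mean rate = 418.7 mm / 8574 years ≈ 0.049 mm/year.
Specimen B: at 3 years per growth lamina, 1748 × 3 = 5244 years. For B, 0.049 mm/year × 5244 years = 257.0 mm.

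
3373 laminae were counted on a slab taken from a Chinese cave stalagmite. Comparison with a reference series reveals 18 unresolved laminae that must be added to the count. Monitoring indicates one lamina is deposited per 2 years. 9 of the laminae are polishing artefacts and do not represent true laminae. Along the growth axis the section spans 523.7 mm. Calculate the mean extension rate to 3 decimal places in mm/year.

After corrections the count is 3373 − 9 + 18 = 3382 laminae.
At 2 years per lamina, 3382 × 2 = 6764 years.
523.7 mm over 6764 years gives 523.7 / 6764 ≈ 0.077 mm/year.

0.077 mm/year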